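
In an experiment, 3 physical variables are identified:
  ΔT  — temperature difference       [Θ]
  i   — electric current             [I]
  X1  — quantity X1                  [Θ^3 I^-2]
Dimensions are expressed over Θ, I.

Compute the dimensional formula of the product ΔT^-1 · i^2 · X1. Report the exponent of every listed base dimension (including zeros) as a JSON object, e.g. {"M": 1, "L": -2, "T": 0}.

{"Θ": 2, "I": 0}

Write exponents as rows Θ,I / cols ΔT,i,X1:
  Θ: [ 1  0  3]
  I: [ 0  1 -2]
  [Θ]: (-1)·1+(2)·0+(1)·3 = 2
  [I]: (-1)·0+(2)·1+(1)·-2 = 0
⇒ Θ^2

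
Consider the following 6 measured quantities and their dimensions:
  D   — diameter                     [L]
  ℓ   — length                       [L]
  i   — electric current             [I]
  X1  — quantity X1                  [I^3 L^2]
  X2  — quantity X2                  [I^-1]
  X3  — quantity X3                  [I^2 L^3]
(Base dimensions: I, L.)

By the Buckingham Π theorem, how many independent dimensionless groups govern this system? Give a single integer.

4

Dimensional matrix (I×L by D×ℓ×i×X1×X2×X3):
  I: [ 0  0  1  3 -1  2]
  L: [ 1  1  0  2  0  3]
Row reduction gives pivot columns D,i; rank = 2
n=6, r=2 ⇒ 4 dimensionless groups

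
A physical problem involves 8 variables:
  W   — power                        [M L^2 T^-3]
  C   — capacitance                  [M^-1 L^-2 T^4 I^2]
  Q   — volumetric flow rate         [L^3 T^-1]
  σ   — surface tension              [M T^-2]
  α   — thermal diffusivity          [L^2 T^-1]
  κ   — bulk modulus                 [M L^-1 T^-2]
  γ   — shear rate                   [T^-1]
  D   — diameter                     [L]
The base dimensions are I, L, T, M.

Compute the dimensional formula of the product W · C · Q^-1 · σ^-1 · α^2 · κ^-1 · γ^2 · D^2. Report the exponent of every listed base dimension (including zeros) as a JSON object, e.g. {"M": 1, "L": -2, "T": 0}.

{"I": 2, "L": 4, "T": 2, "M": -2}

Write exponents as rows I,L,T,M / cols W,C,Q,σ,α,κ,γ,D:
  I: [ 0  2  0  0  0  0  0  0]
  L: [ 2 -2  3  0  2 -1  0  1]
  T: [-3  4 -1 -2 -1 -2 -1  0]
  M: [ 1 -1  0  1  0  1  0  0]
  [I]: (1)·0+(1)·2+(-1)·0+(-1)·0+(2)·0+(-1)·0+(2)·0+(2)·0 = 2
  [L]: (1)·2+(1)·-2+(-1)·3+(-1)·0+(2)·2+(-1)·-1+(2)·0+(2)·1 = 4
  [T]: (1)·-3+(1)·4+(-1)·-1+(-1)·-2+(2)·-1+(-1)·-2+(2)·-1+(2)·0 = 2
  [M]: (1)·1+(1)·-1+(-1)·0+(-1)·1+(2)·0+(-1)·1+(2)·0+(2)·0 = -2
⇒ I^2 L^4 T^2 M^-2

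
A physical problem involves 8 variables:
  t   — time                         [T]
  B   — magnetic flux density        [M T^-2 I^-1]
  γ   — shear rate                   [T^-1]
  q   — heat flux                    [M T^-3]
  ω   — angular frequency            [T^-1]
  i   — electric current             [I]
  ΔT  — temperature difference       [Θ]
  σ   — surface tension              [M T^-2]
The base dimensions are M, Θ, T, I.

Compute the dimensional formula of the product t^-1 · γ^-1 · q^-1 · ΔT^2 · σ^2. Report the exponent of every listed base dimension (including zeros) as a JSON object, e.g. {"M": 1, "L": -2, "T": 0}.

{"M": 1, "Θ": 2, "T": -1, "I": 0}

Write exponents as rows M,Θ,T,I / cols t,B,γ,q,ω,i,ΔT,σ:
  M: [ 0  1  0  1  0  0  0  1]
  Θ: [ 0  0  0  0  0  0  1  0]
  T: [ 1 -2 -1 -3 -1  0  0 -2]
  I: [ 0 -1  0  0  0  1  0  0]
  [M]: (-1)·0+(-1)·0+(-1)·1+(2)·0+(2)·1 = 1
  [Θ]: (-1)·0+(-1)·0+(-1)·0+(2)·1+(2)·0 = 2
  [T]: (-1)·1+(-1)·-1+(-1)·-3+(2)·0+(2)·-2 = -1
  [I]: (-1)·0+(-1)·0+(-1)·0+(2)·0+(2)·0 = 0
⇒ M Θ^2 T^-1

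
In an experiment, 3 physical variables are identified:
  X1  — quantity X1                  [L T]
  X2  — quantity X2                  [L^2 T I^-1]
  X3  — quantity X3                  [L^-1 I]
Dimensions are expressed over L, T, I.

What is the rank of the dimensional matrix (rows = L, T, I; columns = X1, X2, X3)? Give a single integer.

Write exponents as rows L,T,I / cols X1,X2,X3:
  L: [ 1  2 -1]
  T: [ 1  1  0]
  I: [ 0 -1  1]
RREF → pivots at {X1,X2} ⇒ r = 2

2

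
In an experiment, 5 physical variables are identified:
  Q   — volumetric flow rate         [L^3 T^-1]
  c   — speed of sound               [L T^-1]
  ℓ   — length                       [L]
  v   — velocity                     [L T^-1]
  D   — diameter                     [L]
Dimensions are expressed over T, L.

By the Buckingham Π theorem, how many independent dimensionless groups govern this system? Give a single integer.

3

Write exponents as rows T,L / cols Q,c,ℓ,v,D:
  T: [-1 -1  0 -1  0]
  L: [ 3  1  1  1  1]
Row reduction gives pivot columns Q,c; rank = 2
Π count = n − r = 5 − 2 = 3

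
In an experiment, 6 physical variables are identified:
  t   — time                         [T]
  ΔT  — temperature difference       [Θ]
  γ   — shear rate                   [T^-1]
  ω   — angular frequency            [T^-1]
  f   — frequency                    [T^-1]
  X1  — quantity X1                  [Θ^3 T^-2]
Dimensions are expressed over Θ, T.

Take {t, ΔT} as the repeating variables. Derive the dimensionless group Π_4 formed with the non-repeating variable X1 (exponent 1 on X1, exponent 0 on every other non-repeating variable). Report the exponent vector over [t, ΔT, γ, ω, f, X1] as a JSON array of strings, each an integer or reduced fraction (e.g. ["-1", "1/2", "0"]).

["2", "-3", "0", "0", "0", "1"]

Write exponents as rows Θ,T / cols t,ΔT,γ,ω,f,X1:
  Θ: [ 0  1  0  0  0  3]
  T: [ 1  0 -1 -1 -1 -2]
RREF → pivots at {t,ΔT} ⇒ r = 2
Repeat: t,ΔT; free: γ,ω,f,X1
RREF:
  r0: [   1    0   -1   -1   -1   -2]
  r1: [   0    1    0    0    0    3]
Fix exponent of X1 at 1, γ at 0, ω at 0, f at 0; solve each RREF row for its pivot's exponent:
  r0: exp(t) + (-2)·1 = 0 ⇒ exp(t) = 2
  r1: exp(ΔT) + (3)·1 = 0 ⇒ exp(ΔT) = -3
Π_4 = t^2 · ΔT^-3 · X1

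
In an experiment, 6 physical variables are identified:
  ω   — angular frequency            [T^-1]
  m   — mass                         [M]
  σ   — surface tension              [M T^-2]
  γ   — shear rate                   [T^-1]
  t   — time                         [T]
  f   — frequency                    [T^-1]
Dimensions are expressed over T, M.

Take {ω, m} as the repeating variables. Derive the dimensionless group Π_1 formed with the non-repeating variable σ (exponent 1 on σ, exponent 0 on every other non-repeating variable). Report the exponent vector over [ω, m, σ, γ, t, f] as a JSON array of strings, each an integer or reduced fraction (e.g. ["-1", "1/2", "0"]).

["-2", "-1", "1", "0", "0", "0"]

Dimensional matrix (T×M by ω×m×σ×γ×t×f):
  T: [-1  0 -2 -1  1 -1]
  M: [ 0  1  1  0  0  0]
Row reduction gives pivot columns ω,m; rank = 2
Repeat: ω,m; free: σ,γ,t,f
RREF:
  r0: [   1    0    2    1   -1    1]
  r1: [   0    1    1    0    0    0]
Fix exponent of σ at 1, γ at 0, t at 0, f at 0; solve each RREF row for its pivot's exponent:
  r0: exp(ω) + (2)·1 = 0 ⇒ exp(ω) = -2
  r1: exp(m) + (1)·1 = 0 ⇒ exp(m) = -1
Π_1 = ω^-2 · m^-1 · σ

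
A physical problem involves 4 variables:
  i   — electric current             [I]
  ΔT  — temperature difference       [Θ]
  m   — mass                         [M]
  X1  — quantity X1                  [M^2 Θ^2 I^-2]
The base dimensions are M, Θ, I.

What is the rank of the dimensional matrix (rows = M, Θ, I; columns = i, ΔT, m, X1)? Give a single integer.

Write exponents as rows M,Θ,I / cols i,ΔT,m,X1:
  M: [ 0  0  1  2]
  Θ: [ 0  1  0  2]
  I: [ 1  0  0 -2]
RREF → pivots at {i,ΔT,m} ⇒ r = 3

3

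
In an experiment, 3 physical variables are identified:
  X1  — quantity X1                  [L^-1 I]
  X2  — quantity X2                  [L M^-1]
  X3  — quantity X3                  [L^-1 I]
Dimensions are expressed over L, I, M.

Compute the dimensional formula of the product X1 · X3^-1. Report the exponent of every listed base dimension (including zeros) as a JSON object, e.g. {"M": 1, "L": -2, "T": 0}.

{"L": 0, "I": 0, "M": 0}

Write exponents as rows L,I,M / cols X1,X2,X3:
  L: [-1  1 -1]
  I: [ 1  0  1]
  M: [ 0 -1  0]
  [L]: (1)·-1+(-1)·-1 = 0
  [I]: (1)·1+(-1)·1 = 0
  [M]: (1)·0+(-1)·0 = 0
⇒ 1 (dimensionless)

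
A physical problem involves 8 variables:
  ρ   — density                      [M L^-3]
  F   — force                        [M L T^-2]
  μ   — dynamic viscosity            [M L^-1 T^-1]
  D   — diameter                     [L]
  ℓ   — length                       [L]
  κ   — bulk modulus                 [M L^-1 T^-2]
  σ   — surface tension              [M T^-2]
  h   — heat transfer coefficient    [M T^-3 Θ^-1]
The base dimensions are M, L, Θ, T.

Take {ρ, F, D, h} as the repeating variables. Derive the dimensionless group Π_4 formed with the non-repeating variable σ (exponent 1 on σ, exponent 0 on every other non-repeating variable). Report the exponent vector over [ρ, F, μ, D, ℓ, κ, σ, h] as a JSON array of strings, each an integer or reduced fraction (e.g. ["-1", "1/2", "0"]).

["0", "-1", "0", "1", "0", "0", "1", "0"]

Dimensional matrix (M×L×Θ×T by ρ×F×μ×D×ℓ×κ×σ×h):
  M: [ 1  1  1  0  0  1  1  1]
  L: [-3  1 -1  1  1 -1  0  0]
  Θ: [ 0  0  0  0  0  0  0 -1]
  T: [ 0 -2 -1  0  0 -2 -2 -3]
Row reduction gives pivot columns ρ,F,D,h; rank = 4
Repeat: ρ,F,D,h; free: μ,ℓ,κ,σ
RREF:
  r0: [   1    0  1/2    0    0    0    0    0]
  r1: [   0    1  1/2    0    0    1    1    0]
  r2: [   0    0    0    1    1   -2   -1    0]
  r3: [   0    0    0    0    0    0    0    1]
Fix exponent of σ at 1, μ at 0, ℓ at 0, κ at 0; solve each RREF row for its pivot's exponent:
  r0: exp(ρ) + (0)·1 = 0 ⇒ exp(ρ) = 0
  r1: exp(F) + (1)·1 = 0 ⇒ exp(F) = -1
  r2: exp(D) + (-1)·1 = 0 ⇒ exp(D) = 1
  r3: exp(h) + (0)·1 = 0 ⇒ exp(h) = 0
Π_4 = F^-1 · D · σ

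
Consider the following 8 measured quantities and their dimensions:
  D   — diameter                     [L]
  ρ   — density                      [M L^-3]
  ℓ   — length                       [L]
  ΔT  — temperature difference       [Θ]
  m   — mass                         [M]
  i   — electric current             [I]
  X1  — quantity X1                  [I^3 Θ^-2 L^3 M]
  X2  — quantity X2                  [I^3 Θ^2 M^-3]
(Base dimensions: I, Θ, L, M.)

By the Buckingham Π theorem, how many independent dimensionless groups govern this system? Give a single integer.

Dimensional matrix (I×Θ×L×M by D×ρ×ℓ×ΔT×m×i×X1×X2):
  I: [ 0  0  0  0  0  1  3  3]
  Θ: [ 0  0  0  1  0  0 -2  2]
  L: [ 1 -3  1  0  0  0  3  0]
  M: [ 0  1  0  0  1  0  1 -3]
RREF → pivots at {D,ρ,ΔT,i} ⇒ r = 4
Π count = n − r = 8 − 4 = 4

4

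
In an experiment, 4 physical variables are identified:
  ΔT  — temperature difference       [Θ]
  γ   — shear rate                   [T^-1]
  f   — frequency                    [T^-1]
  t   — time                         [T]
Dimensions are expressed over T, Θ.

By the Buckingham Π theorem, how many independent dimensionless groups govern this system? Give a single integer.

Write exponents as rows T,Θ / cols ΔT,γ,f,t:
  T: [ 0 -1 -1  1]
  Θ: [ 1  0  0  0]
RREF → pivots at {ΔT,γ} ⇒ r = 2
Π count = n − r = 4 − 2 = 2

2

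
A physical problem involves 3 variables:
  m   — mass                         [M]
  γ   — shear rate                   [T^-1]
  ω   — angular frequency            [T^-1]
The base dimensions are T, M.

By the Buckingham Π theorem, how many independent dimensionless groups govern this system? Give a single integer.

1

Exponent matrix [T,M] × [m,γ,ω]:
  T: [ 0 -1 -1]
  M: [ 1  0  0]
RREF → pivots at {m,γ} ⇒ r = 2
Π count = n − r = 3 − 2 = 1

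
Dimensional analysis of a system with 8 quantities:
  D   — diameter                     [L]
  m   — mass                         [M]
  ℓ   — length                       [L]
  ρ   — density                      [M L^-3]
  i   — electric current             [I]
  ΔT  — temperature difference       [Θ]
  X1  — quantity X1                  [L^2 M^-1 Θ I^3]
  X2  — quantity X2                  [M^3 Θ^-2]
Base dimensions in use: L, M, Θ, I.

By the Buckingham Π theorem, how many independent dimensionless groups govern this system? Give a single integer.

4

Write exponents as rows L,M,Θ,I / cols D,m,ℓ,ρ,i,ΔT,X1,X2:
  L: [ 1  0  1 -3  0  0  2  0]
  M: [ 0  1  0  1  0  0 -1  3]
  Θ: [ 0  0  0  0  0  1  1 -2]
  I: [ 0  0  0  0  1  0  3  0]
RREF → pivots at {D,m,i,ΔT} ⇒ r = 4
8 vars − rank 4 = 4 Π groups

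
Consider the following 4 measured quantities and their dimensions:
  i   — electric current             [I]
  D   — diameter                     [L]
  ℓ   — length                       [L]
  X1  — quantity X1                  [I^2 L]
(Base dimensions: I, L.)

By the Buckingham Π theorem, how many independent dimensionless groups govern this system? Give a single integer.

2

Exponent matrix [I,L] × [i,D,ℓ,X1]:
  I: [ 1  0  0  2]
  L: [ 0  1  1  1]
RREF → pivots at {i,D} ⇒ r = 2
Π count = n − r = 4 − 2 = 2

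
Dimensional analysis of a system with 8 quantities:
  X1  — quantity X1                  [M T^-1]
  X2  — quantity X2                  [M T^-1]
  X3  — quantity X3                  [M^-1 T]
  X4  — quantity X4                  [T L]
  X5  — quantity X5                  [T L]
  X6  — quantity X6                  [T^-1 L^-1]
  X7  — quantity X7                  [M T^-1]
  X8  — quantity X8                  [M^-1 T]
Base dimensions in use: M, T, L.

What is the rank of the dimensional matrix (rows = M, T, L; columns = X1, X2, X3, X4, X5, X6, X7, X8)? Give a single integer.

Write exponents as rows M,T,L / cols X1,X2,X3,X4,X5,X6,X7,X8:
  M: [ 1  1 -1  0  0  0  1 -1]
  T: [-1 -1  1  1  1 -1 -1  1]
  L: [ 0  0  0  1  1 -1  0  0]
RREF → pivots at {X1,X4} ⇒ r = 2

2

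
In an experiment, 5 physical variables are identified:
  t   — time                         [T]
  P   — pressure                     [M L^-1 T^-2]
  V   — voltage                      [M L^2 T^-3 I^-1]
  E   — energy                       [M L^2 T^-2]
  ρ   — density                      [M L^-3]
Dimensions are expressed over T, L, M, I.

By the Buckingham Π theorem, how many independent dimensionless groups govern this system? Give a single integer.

1

Exponent matrix [T,L,M,I] × [t,P,V,E,ρ]:
  T: [ 1 -2 -3 -2  0]
  L: [ 0 -1  2  2 -3]
  M: [ 0  1  1  1  1]
  I: [ 0  0 -1  0  0]
Echelon form has 4 nonzero rows (pivots: t,P,V,E)
5 vars − rank 4 = 1 Π group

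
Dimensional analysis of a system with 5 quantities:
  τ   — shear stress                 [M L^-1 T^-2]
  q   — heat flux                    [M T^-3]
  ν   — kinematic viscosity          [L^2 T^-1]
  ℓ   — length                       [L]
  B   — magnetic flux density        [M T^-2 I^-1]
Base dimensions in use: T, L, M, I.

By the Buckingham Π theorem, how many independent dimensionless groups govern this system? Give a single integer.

Dimensional matrix (T×L×M×I by τ×q×ν×ℓ×B):
  T: [-2 -3 -1  0 -2]
  L: [-1  0  2  1  0]
  M: [ 1  1  0  0  1]
  I: [ 0  0  0  0 -1]
Row reduction gives pivot columns τ,q,ν,B; rank = 4
n=5, r=4 ⇒ 1 dimensionless group

1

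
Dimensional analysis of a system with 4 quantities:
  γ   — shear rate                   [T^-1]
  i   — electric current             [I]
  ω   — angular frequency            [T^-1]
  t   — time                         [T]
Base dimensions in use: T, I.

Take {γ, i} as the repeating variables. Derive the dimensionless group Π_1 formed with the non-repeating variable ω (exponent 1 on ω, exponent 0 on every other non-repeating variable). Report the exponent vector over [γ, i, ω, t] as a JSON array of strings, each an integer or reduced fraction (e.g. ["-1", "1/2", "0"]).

["-1", "0", "1", "0"]

Exponent matrix [T,I] × [γ,i,ω,t]:
  T: [-1  0 -1  1]
  I: [ 0  1  0  0]
Row reduction gives pivot columns γ,i; rank = 2
Pivot set = {γ,i}, free = {ω,t}
RREF:
  r0: [   1    0    1   -1]
  r1: [   0    1    0    0]
Fix exponent of ω at 1, t at 0; solve each RREF row for its pivot's exponent:
  r0: exp(γ) + (1)·1 = 0 ⇒ exp(γ) = -1
  r1: exp(i) + (0)·1 = 0 ⇒ exp(i) = 0
Π_1 = γ^-1 · ω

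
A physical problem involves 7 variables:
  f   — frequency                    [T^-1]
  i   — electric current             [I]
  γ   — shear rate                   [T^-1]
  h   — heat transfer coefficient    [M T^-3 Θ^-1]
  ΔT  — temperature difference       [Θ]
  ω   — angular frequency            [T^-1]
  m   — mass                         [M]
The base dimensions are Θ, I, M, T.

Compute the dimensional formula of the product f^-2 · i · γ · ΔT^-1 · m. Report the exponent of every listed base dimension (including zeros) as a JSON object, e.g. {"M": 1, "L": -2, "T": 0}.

{"Θ": -1, "I": 1, "M": 1, "T": 1}

Exponent matrix [Θ,I,M,T] × [f,i,γ,h,ΔT,ω,m]:
  Θ: [ 0  0  0 -1  1  0  0]
  I: [ 0  1  0  0  0  0  0]
  M: [ 0  0  0  1  0  0  1]
  T: [-1  0 -1 -3  0 -1  0]
  [Θ]: (-2)·0+(1)·0+(1)·0+(-1)·1+(1)·0 = -1
  [I]: (-2)·0+(1)·1+(1)·0+(-1)·0+(1)·0 = 1
  [M]: (-2)·0+(1)·0+(1)·0+(-1)·0+(1)·1 = 1
  [T]: (-2)·-1+(1)·0+(1)·-1+(-1)·0+(1)·0 = 1
⇒ Θ^-1 I M T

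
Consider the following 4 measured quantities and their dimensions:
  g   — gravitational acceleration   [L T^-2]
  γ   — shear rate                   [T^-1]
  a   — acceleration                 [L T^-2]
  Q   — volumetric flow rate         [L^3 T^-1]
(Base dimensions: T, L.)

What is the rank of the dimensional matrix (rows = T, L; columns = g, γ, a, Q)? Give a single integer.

2

Dimensional matrix (T×L by g×γ×a×Q):
  T: [-2 -1 -2 -1]
  L: [ 1  0  1  3]
Row reduction gives pivot columns g,γ; rank = 2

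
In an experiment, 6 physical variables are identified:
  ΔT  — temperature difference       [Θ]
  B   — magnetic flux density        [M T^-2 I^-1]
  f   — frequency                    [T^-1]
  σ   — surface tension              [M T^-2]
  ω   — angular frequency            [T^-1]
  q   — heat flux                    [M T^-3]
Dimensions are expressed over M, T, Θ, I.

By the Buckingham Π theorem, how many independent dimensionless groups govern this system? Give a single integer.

2

Exponent matrix [M,T,Θ,I] × [ΔT,B,f,σ,ω,q]:
  M: [ 0  1  0  1  0  1]
  T: [ 0 -2 -1 -2 -1 -3]
  Θ: [ 1  0  0  0  0  0]
  I: [ 0 -1  0  0  0  0]
Row reduction gives pivot columns ΔT,B,f,σ; rank = 4
Π count = n − r = 6 − 4 = 2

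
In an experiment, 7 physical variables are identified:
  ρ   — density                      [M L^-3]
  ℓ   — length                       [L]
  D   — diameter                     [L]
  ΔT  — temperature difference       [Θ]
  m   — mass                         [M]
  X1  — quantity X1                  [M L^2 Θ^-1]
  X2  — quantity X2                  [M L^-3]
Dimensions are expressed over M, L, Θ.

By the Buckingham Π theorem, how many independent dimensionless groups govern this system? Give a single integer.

Dimensional matrix (M×L×Θ by ρ×ℓ×D×ΔT×m×X1×X2):
  M: [ 1  0  0  0  1  1  1]
  L: [-3  1  1  0  0  2 -3]
  Θ: [ 0  0  0  1  0 -1  0]
RREF → pivots at {ρ,ℓ,ΔT} ⇒ r = 3
7 vars − rank 3 = 4 Π groups

4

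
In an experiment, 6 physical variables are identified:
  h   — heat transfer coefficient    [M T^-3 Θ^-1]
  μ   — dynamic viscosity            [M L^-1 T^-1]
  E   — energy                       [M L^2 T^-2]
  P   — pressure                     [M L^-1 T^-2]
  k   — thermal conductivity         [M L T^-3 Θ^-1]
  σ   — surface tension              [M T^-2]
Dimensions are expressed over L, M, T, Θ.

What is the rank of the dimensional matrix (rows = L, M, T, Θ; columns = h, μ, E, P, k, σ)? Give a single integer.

Write exponents as rows L,M,T,Θ / cols h,μ,E,P,k,σ:
  L: [ 0 -1  2 -1  1  0]
  M: [ 1  1  1  1  1  1]
  T: [-3 -1 -2 -2 -3 -2]
  Θ: [-1  0  0  0 -1  0]
Echelon form has 4 nonzero rows (pivots: h,μ,E,P)

4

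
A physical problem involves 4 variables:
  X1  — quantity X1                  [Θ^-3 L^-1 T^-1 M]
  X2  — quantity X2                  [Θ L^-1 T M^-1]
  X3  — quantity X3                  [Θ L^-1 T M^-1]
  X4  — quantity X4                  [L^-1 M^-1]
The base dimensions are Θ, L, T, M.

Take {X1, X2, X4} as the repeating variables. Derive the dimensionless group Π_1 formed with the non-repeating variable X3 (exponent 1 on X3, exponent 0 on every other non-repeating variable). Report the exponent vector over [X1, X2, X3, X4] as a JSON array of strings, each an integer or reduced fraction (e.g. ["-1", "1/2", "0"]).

Dimensional matrix (Θ×L×T×M by X1×X2×X3×X4):
  Θ: [-3  1  1  0]
  L: [-1 -1 -1 -1]
  T: [-1  1  1  0]
  M: [ 1 -1 -1 -1]
Row reduction gives pivot columns X1,X2,X4; rank = 3
Repeat: X1,X2,X4; free: X3
RREF:
  r0: [   1    0    0    0]
  r1: [   0    1    1    0]
  r2: [   0    0    0    1]
  r3: [   0    0    0    0]
Fix exponent of X3 at 1; solve each RREF row for its pivot's exponent:
  r0: exp(X1) + (0)·1 = 0 ⇒ exp(X1) = 0
  r1: exp(X2) + (1)·1 = 0 ⇒ exp(X2) = -1
  r2: exp(X4) + (0)·1 = 0 ⇒ exp(X4) = 0
Π_1 = X2^-1 · X3

["0", "-1", "1", "0"]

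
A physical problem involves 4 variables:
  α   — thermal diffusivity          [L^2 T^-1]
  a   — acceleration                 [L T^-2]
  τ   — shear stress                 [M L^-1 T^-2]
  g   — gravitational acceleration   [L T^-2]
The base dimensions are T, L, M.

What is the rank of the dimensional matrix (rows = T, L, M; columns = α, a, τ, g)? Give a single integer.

Dimensional matrix (T×L×M by α×a×τ×g):
  T: [-1 -2 -2 -2]
  L: [ 2  1 -1  1]
  M: [ 0  0  1  0]
RREF → pivots at {α,a,τ} ⇒ r = 3

3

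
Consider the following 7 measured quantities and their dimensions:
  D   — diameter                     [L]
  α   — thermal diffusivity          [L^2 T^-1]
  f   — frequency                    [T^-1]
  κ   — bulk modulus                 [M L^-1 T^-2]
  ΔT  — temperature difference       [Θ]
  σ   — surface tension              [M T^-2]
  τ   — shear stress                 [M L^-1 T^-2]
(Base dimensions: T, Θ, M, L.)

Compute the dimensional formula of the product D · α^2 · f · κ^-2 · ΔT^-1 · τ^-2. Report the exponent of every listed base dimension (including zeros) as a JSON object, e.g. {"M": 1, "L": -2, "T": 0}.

{"T": 5, "Θ": -1, "M": -4, "L": 9}

Write exponents as rows T,Θ,M,L / cols D,α,f,κ,ΔT,σ,τ:
  T: [ 0 -1 -1 -2  0 -2 -2]
  Θ: [ 0  0  0  0  1  0  0]
  M: [ 0  0  0  1  0  1  1]
  L: [ 1  2  0 -1  0  0 -1]
  [T]: (1)·0+(2)·-1+(1)·-1+(-2)·-2+(-1)·0+(-2)·-2 = 5
  [Θ]: (1)·0+(2)·0+(1)·0+(-2)·0+(-1)·1+(-2)·0 = -1
  [M]: (1)·0+(2)·0+(1)·0+(-2)·1+(-1)·0+(-2)·1 = -4
  [L]: (1)·1+(2)·2+(1)·0+(-2)·-1+(-1)·0+(-2)·-1 = 9
⇒ T^5 Θ^-1 M^-4 L^9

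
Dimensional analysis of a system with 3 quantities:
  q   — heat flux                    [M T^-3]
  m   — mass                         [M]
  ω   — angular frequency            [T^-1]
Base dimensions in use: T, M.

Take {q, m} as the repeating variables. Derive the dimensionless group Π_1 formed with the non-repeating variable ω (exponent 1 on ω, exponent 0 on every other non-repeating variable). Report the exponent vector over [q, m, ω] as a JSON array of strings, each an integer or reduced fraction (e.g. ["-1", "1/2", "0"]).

["-1/3", "1/3", "1"]

Exponent matrix [T,M] × [q,m,ω]:
  T: [-3  0 -1]
  M: [ 1  1  0]
Row reduction gives pivot columns q,m; rank = 2
Repeat: q,m; free: ω
RREF:
  r0: [   1    0  1/3]
  r1: [   0    1 -1/3]
Fix exponent of ω at 1; solve each RREF row for its pivot's exponent:
  r0: exp(q) + (1/3)·1 = 0 ⇒ exp(q) = -1/3
  r1: exp(m) + (-1/3)·1 = 0 ⇒ exp(m) = 1/3
Π_1 = q^(-1/3) · m^(1/3) · ω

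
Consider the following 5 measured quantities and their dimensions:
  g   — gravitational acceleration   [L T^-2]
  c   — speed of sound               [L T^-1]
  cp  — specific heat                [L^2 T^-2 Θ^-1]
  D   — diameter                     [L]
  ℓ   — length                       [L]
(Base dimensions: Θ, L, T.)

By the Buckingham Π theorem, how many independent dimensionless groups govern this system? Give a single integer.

2

Exponent matrix [Θ,L,T] × [g,c,cp,D,ℓ]:
  Θ: [ 0  0 -1  0  0]
  L: [ 1  1  2  1  1]
  T: [-2 -1 -2  0  0]
Echelon form has 3 nonzero rows (pivots: g,c,cp)
n=5, r=3 ⇒ 2 dimensionless groups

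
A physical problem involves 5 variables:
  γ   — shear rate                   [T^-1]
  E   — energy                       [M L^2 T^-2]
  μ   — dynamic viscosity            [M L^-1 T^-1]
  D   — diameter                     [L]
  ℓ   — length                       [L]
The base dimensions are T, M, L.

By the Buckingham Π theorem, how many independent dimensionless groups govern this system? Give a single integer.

Exponent matrix [T,M,L] × [γ,E,μ,D,ℓ]:
  T: [-1 -2 -1  0  0]
  M: [ 0  1  1  0  0]
  L: [ 0  2 -1  1  1]
Echelon form has 3 nonzero rows (pivots: γ,E,μ)
Π count = n − r = 5 − 3 = 2

2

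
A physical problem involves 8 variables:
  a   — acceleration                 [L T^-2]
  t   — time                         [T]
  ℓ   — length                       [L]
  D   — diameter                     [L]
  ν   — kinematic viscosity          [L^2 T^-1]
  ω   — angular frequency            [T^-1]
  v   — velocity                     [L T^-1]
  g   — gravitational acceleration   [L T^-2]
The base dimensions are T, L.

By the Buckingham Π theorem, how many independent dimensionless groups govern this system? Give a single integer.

Write exponents as rows T,L / cols a,t,ℓ,D,ν,ω,v,g:
  T: [-2  1  0  0 -1 -1 -1 -2]
  L: [ 1  0  1  1  2  0  1  1]
Echelon form has 2 nonzero rows (pivots: a,t)
Π count = n − r = 8 − 2 = 6

6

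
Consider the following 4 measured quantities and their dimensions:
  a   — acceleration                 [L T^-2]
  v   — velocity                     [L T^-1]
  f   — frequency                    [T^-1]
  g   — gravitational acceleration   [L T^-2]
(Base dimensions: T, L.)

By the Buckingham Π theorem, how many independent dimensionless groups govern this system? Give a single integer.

Write exponents as rows T,L / cols a,v,f,g:
  T: [-2 -1 -1 -2]
  L: [ 1  1  0  1]
RREF → pivots at {a,v} ⇒ r = 2
n=4, r=2 ⇒ 2 dimensionless groups

2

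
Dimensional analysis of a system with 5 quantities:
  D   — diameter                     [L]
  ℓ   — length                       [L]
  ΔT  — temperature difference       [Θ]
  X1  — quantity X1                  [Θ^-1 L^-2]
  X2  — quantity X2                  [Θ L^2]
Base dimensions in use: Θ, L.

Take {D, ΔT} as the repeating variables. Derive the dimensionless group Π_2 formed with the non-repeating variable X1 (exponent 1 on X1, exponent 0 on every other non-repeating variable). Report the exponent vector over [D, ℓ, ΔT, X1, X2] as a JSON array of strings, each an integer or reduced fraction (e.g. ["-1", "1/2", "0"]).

Exponent matrix [Θ,L] × [D,ℓ,ΔT,X1,X2]:
  Θ: [ 0  0  1 -1  1]
  L: [ 1  1  0 -2  2]
Row reduction gives pivot columns D,ΔT; rank = 2
Pivot set = {D,ΔT}, free = {ℓ,X1,X2}
RREF:
  r0: [   1    1    0   -2    2]
  r1: [   0    0    1   -1    1]
Fix exponent of X1 at 1, ℓ at 0, X2 at 0; solve each RREF row for its pivot's exponent:
  r0: exp(D) + (-2)·1 = 0 ⇒ exp(D) = 2
  r1: exp(ΔT) + (-1)·1 = 0 ⇒ exp(ΔT) = 1
Π_2 = D^2 · ΔT · X1

["2", "0", "1", "1", "0"]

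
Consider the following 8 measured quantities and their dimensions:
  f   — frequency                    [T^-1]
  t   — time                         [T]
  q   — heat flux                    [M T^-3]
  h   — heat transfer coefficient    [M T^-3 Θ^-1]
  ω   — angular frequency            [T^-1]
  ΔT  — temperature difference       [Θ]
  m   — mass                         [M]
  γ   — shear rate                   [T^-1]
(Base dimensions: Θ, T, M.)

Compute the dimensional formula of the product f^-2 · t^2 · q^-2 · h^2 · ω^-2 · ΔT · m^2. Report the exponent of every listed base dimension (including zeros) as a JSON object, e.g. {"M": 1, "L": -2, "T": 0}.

Exponent matrix [Θ,T,M] × [f,t,q,h,ω,ΔT,m,γ]:
  Θ: [ 0  0  0 -1  0  1  0  0]
  T: [-1  1 -3 -3 -1  0  0 -1]
  M: [ 0  0  1  1  0  0  1  0]
  [Θ]: (-2)·0+(2)·0+(-2)·0+(2)·-1+(-2)·0+(1)·1+(2)·0 = -1
  [T]: (-2)·-1+(2)·1+(-2)·-3+(2)·-3+(-2)·-1+(1)·0+(2)·0 = 6
  [M]: (-2)·0+(2)·0+(-2)·1+(2)·1+(-2)·0+(1)·0+(2)·1 = 2
⇒ Θ^-1 T^6 M^2

{"Θ": -1, "T": 6, "M": 2}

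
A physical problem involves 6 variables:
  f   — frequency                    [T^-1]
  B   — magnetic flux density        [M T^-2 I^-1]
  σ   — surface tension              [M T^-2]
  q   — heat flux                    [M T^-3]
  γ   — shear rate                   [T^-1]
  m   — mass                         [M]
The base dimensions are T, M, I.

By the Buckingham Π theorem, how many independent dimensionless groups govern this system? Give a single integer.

Dimensional matrix (T×M×I by f×B×σ×q×γ×m):
  T: [-1 -2 -2 -3 -1  0]
  M: [ 0  1  1  1  0  1]
  I: [ 0 -1  0  0  0  0]
Echelon form has 3 nonzero rows (pivots: f,B,σ)
n=6, r=3 ⇒ 3 dimensionless groups

3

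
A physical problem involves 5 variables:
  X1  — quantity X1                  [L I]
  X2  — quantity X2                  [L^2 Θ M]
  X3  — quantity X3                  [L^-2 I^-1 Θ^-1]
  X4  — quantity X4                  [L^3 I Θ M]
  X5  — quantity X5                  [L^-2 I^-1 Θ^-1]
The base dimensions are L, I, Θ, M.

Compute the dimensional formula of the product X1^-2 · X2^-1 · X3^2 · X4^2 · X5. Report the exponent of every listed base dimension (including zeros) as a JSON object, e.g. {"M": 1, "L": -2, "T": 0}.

Write exponents as rows L,I,Θ,M / cols X1,X2,X3,X4,X5:
  L: [ 1  2 -2  3 -2]
  I: [ 1  0 -1  1 -1]
  Θ: [ 0  1 -1  1 -1]
  M: [ 0  1  0  1  0]
  [L]: (-2)·1+(-1)·2+(2)·-2+(2)·3+(1)·-2 = -4
  [I]: (-2)·1+(-1)·0+(2)·-1+(2)·1+(1)·-1 = -3
  [Θ]: (-2)·0+(-1)·1+(2)·-1+(2)·1+(1)·-1 = -2
  [M]: (-2)·0+(-1)·1+(2)·0+(2)·1+(1)·0 = 1
⇒ L^-4 I^-3 Θ^-2 M

{"L": -4, "I": -3, "Θ": -2, "M": 1}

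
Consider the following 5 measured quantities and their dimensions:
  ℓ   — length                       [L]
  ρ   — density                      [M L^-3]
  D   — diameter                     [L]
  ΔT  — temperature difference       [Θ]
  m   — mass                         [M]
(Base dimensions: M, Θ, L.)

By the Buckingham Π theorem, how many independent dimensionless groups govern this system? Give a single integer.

Dimensional matrix (M×Θ×L by ℓ×ρ×D×ΔT×m):
  M: [ 0  1  0  0  1]
  Θ: [ 0  0  0  1  0]
  L: [ 1 -3  1  0  0]
Row reduction gives pivot columns ℓ,ρ,ΔT; rank = 3
Π count = n − r = 5 − 3 = 2

2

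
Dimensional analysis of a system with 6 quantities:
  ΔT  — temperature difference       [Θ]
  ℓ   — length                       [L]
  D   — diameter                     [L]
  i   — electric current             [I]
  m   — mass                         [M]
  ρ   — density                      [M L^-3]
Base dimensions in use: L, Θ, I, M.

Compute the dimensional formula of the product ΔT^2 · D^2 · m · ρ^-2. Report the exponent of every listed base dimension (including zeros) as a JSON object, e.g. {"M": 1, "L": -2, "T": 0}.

Dimensional matrix (L×Θ×I×M by ΔT×ℓ×D×i×m×ρ):
  L: [ 0  1  1  0  0 -3]
  Θ: [ 1  0  0  0  0  0]
  I: [ 0  0  0  1  0  0]
  M: [ 0  0  0  0  1  1]
  [L]: (2)·0+(2)·1+(1)·0+(-2)·-3 = 8
  [Θ]: (2)·1+(2)·0+(1)·0+(-2)·0 = 2
  [I]: (2)·0+(2)·0+(1)·0+(-2)·0 = 0
  [M]: (2)·0+(2)·0+(1)·1+(-2)·1 = -1
⇒ L^8 Θ^2 M^-1

{"L": 8, "Θ": 2, "I": 0, "M": -1}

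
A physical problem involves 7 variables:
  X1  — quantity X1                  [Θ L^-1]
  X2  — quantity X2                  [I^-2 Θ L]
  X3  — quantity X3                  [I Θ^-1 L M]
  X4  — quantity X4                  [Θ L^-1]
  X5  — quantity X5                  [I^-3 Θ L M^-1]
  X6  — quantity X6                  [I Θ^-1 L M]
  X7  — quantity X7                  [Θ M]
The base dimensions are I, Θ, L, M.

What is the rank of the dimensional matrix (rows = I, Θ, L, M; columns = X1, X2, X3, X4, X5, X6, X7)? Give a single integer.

Write exponents as rows I,Θ,L,M / cols X1,X2,X3,X4,X5,X6,X7:
  I: [ 0 -2  1  0 -3  1  0]
  Θ: [ 1  1 -1  1  1 -1  1]
  L: [-1  1  1 -1  1  1  0]
  M: [ 0  0  1  0 -1  1  1]
Echelon form has 3 nonzero rows (pivots: X1,X2,X3)

3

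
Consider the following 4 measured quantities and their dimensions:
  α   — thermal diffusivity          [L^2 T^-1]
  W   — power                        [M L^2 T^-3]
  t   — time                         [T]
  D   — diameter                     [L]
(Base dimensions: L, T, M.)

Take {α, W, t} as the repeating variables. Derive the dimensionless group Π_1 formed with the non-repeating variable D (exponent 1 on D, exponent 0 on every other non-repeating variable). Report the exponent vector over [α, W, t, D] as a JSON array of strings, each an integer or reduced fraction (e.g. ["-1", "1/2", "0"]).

Write exponents as rows L,T,M / cols α,W,t,D:
  L: [ 2  2  0  1]
  T: [-1 -3  1  0]
  M: [ 0  1  0  0]
Echelon form has 3 nonzero rows (pivots: α,W,t)
Repeat: α,W,t; free: D
RREF:
  r0: [   1    0    0  1/2]
  r1: [   0    1    0    0]
  r2: [   0    0    1  1/2]
Fix exponent of D at 1; solve each RREF row for its pivot's exponent:
  r0: exp(α) + (1/2)·1 = 0 ⇒ exp(α) = -1/2
  r1: exp(W) + (0)·1 = 0 ⇒ exp(W) = 0
  r2: exp(t) + (1/2)·1 = 0 ⇒ exp(t) = -1/2
Π_1 = α^(-1/2) · t^(-1/2) · D

["-1/2", "0", "-1/2", "1"]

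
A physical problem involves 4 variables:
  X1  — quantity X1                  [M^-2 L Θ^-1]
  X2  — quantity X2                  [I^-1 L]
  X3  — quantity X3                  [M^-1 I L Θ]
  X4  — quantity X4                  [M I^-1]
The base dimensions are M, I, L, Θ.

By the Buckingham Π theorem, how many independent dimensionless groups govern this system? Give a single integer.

1

Write exponents as rows M,I,L,Θ / cols X1,X2,X3,X4:
  M: [-2  0 -1  1]
  I: [ 0 -1  1 -1]
  L: [ 1  1  1  0]
  Θ: [-1  0  1  0]
Echelon form has 3 nonzero rows (pivots: X1,X2,X3)
n=4, r=3 ⇒ 1 dimensionless group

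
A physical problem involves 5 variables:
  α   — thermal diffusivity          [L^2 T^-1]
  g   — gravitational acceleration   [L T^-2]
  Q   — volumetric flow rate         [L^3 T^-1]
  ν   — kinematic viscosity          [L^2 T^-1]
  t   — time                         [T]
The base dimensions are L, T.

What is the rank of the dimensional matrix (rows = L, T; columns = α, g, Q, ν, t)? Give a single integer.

Exponent matrix [L,T] × [α,g,Q,ν,t]:
  L: [ 2  1  3  2  0]
  T: [-1 -2 -1 -1  1]
Echelon form has 2 nonzero rows (pivots: α,g)

2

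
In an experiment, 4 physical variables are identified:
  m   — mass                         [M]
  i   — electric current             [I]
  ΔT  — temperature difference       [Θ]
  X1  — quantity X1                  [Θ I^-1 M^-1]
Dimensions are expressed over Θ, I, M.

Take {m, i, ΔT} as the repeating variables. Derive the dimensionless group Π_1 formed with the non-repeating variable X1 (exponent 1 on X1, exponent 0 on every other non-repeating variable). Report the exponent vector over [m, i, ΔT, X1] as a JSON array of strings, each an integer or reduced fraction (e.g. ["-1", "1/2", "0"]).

["1", "1", "-1", "1"]

Dimensional matrix (Θ×I×M by m×i×ΔT×X1):
  Θ: [ 0  0  1  1]
  I: [ 0  1  0 -1]
  M: [ 1  0  0 -1]
Echelon form has 3 nonzero rows (pivots: m,i,ΔT)
Pivot set = {m,i,ΔT}, free = {X1}
RREF:
  r0: [   1    0    0   -1]
  r1: [   0    1    0   -1]
  r2: [   0    0    1    1]
Fix exponent of X1 at 1; solve each RREF row for its pivot's exponent:
  r0: exp(m) + (-1)·1 = 0 ⇒ exp(m) = 1
  r1: exp(i) + (-1)·1 = 0 ⇒ exp(i) = 1
  r2: exp(ΔT) + (1)·1 = 0 ⇒ exp(ΔT) = -1
Π_1 = m · i · ΔT^-1 · X1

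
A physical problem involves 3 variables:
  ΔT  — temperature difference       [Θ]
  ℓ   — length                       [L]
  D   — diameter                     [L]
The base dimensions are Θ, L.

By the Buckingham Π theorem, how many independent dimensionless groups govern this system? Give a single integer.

1

Exponent matrix [Θ,L] × [ΔT,ℓ,D]:
  Θ: [ 1  0  0]
  L: [ 0  1  1]
Row reduction gives pivot columns ΔT,ℓ; rank = 2
3 vars − rank 2 = 1 Π group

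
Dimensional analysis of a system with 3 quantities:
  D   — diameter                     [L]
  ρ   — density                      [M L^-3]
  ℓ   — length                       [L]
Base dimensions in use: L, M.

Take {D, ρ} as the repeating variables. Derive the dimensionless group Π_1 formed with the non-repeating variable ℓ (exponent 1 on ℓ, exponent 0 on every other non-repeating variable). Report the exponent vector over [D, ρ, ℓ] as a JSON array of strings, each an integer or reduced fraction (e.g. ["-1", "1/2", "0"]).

["-1", "0", "1"]

Dimensional matrix (L×M by D×ρ×ℓ):
  L: [ 1 -3  1]
  M: [ 0  1  0]
RREF → pivots at {D,ρ} ⇒ r = 2
Pivot set = {D,ρ}, free = {ℓ}
RREF:
  r0: [   1    0    1]
  r1: [   0    1    0]
Fix exponent of ℓ at 1; solve each RREF row for its pivot's exponent:
  r0: exp(D) + (1)·1 = 0 ⇒ exp(D) = -1
  r1: exp(ρ) + (0)·1 = 0 ⇒ exp(ρ) = 0
Π_1 = D^-1 · ℓ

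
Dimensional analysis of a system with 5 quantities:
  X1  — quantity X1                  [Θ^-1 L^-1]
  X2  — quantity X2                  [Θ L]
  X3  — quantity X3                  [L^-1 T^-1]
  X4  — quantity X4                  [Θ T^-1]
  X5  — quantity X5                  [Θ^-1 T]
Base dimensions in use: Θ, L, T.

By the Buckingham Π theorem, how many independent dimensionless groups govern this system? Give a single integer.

Dimensional matrix (Θ×L×T by X1×X2×X3×X4×X5):
  Θ: [-1  1  0  1 -1]
  L: [-1  1 -1  0  0]
  T: [ 0  0 -1 -1  1]
Echelon form has 2 nonzero rows (pivots: X1,X3)
n=5, r=2 ⇒ 3 dimensionless groups

3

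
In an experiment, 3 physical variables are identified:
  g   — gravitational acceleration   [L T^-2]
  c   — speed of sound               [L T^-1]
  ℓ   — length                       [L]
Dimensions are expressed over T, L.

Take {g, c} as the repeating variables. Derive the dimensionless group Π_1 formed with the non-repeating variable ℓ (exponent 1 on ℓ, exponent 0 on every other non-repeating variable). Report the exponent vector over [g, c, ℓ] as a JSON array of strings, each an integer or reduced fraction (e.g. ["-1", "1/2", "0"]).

["1", "-2", "1"]

Write exponents as rows T,L / cols g,c,ℓ:
  T: [-2 -1  0]
  L: [ 1  1  1]
Echelon form has 2 nonzero rows (pivots: g,c)
Pivot set = {g,c}, free = {ℓ}
RREF:
  r0: [   1    0   -1]
  r1: [   0    1    2]
Fix exponent of ℓ at 1; solve each RREF row for its pivot's exponent:
  r0: exp(g) + (-1)·1 = 0 ⇒ exp(g) = 1
  r1: exp(c) + (2)·1 = 0 ⇒ exp(c) = -2
Π_1 = g · c^-2 · ℓ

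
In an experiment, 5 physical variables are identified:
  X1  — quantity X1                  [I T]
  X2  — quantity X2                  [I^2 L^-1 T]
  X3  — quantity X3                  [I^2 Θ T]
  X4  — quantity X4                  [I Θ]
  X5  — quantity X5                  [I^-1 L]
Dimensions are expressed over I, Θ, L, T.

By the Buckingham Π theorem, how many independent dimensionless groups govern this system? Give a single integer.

2

Dimensional matrix (I×Θ×L×T by X1×X2×X3×X4×X5):
  I: [ 1  2  2  1 -1]
  Θ: [ 0  0  1  1  0]
  L: [ 0 -1  0  0  1]
  T: [ 1  1  1  0  0]
RREF → pivots at {X1,X2,X3} ⇒ r = 3
5 vars − rank 3 = 2 Π groups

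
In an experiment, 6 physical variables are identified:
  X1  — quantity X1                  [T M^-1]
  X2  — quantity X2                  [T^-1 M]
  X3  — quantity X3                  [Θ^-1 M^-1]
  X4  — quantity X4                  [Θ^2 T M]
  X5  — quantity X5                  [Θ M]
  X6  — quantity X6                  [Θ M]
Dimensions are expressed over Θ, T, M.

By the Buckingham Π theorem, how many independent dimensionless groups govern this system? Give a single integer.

Dimensional matrix (Θ×T×M by X1×X2×X3×X4×X5×X6):
  Θ: [ 0  0 -1  2  1  1]
  T: [ 1 -1  0  1  0  0]
  M: [-1  1 -1  1  1  1]
RREF → pivots at {X1,X3} ⇒ r = 2
6 vars − rank 2 = 4 Π groups

4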